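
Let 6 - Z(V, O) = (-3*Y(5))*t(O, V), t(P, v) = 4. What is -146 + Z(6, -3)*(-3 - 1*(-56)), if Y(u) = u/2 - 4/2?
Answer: 490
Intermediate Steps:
Y(u) = -2 + u/2 (Y(u) = u*(1/2) - 4*1/2 = u/2 - 2 = -2 + u/2)
Z(V, O) = 12 (Z(V, O) = 6 - (-3*(-2 + (1/2)*5))*4 = 6 - (-3*(-2 + 5/2))*4 = 6 - (-3*1/2)*4 = 6 - (-3)*4/2 = 6 - 1*(-6) = 6 + 6 = 12)
-146 + Z(6, -3)*(-3 - 1*(-56)) = -146 + 12*(-3 - 1*(-56)) = -146 + 12*(-3 + 56) = -146 + 12*53 = -146 + 636 = 490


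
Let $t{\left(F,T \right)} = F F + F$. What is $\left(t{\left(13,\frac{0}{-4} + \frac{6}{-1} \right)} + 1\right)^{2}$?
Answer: $33489$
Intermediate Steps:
$t{\left(F,T \right)} = F + F^{2}$ ($t{\left(F,T \right)} = F^{2} + F = F + F^{2}$)
$\left(t{\left(13,\frac{0}{-4} + \frac{6}{-1} \right)} + 1\right)^{2} = \left(13 \left(1 + 13\right) + 1\right)^{2} = \left(13 \cdot 14 + 1\right)^{2} = \left(182 + 1\right)^{2} = 183^{2} = 33489$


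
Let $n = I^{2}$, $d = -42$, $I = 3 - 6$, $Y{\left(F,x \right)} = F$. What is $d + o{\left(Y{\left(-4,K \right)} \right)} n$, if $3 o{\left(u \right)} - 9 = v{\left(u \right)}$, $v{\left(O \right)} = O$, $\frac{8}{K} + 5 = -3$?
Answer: $-27$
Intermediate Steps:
$K = -1$ ($K = \frac{8}{-5 - 3} = \frac{8}{-8} = 8 \left(- \frac{1}{8}\right) = -1$)
$I = -3$ ($I = 3 - 6 = -3$)
$o{\left(u \right)} = 3 + \frac{u}{3}$
$n = 9$ ($n = \left(-3\right)^{2} = 9$)
$d + o{\left(Y{\left(-4,K \right)} \right)} n = -42 + \left(3 + \frac{1}{3} \left(-4\right)\right) 9 = -42 + \left(3 - \frac{4}{3}\right) 9 = -42 + \frac{5}{3} \cdot 9 = -42 + 15 = -27$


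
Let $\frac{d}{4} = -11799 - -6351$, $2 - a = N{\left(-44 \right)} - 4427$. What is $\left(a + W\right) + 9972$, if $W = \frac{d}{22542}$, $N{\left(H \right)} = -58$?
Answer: $\frac{54318831}{3757} \approx 14458.0$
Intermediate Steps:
$a = 4487$ ($a = 2 - \left(-58 - 4427\right) = 2 - -4485 = 2 + 4485 = 4487$)
$d = -21792$ ($d = 4 \left(-11799 - -6351\right) = 4 \left(-11799 + 6351\right) = 4 \left(-5448\right) = -21792$)
$W = - \frac{3632}{3757}$ ($W = - \frac{21792}{22542} = \left(-21792\right) \frac{1}{22542} = - \frac{3632}{3757} \approx -0.96673$)
$\left(a + W\right) + 9972 = \left(4487 - \frac{3632}{3757}\right) + 9972 = \frac{16854027}{3757} + 9972 = \frac{54318831}{3757}$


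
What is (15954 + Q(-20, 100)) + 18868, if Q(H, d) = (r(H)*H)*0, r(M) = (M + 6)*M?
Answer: 34822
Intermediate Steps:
r(M) = M*(6 + M) (r(M) = (6 + M)*M = M*(6 + M))
Q(H, d) = 0 (Q(H, d) = ((H*(6 + H))*H)*0 = (H²*(6 + H))*0 = 0)
(15954 + Q(-20, 100)) + 18868 = (15954 + 0) + 18868 = 15954 + 18868 = 34822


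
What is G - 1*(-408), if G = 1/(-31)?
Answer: 12647/31 ≈ 407.97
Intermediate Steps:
G = -1/31 ≈ -0.032258
G - 1*(-408) = -1/31 - 1*(-408) = -1/31 + 408 = 12647/31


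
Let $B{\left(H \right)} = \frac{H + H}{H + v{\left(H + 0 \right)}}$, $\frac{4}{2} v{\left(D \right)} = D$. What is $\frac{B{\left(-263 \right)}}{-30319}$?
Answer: $- \frac{4}{90957} \approx -4.3977 \cdot 10^{-5}$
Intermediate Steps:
$v{\left(D \right)} = \frac{D}{2}$
$B{\left(H \right)} = \frac{4}{3}$ ($B{\left(H \right)} = \frac{H + H}{H + \frac{H + 0}{2}} = \frac{2 H}{H + \frac{H}{2}} = \frac{2 H}{\frac{3}{2} H} = 2 H \frac{2}{3 H} = \frac{4}{3}$)
$\frac{B{\left(-263 \right)}}{-30319} = \frac{4}{3 \left(-30319\right)} = \frac{4}{3} \left(- \frac{1}{30319}\right) = - \frac{4}{90957}$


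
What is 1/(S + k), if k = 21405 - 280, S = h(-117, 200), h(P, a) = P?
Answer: 1/21008 ≈ 4.7601e-5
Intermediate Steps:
S = -117
k = 21125
1/(S + k) = 1/(-117 + 21125) = 1/21008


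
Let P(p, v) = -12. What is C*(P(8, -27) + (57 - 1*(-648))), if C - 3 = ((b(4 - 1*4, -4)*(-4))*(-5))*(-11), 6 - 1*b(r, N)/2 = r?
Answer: -1827441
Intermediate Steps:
b(r, N) = 12 - 2*r
C = -2637 (C = 3 + (((12 - 2*(4 - 1*4))*(-4))*(-5))*(-11) = 3 + (((12 - 2*(4 - 4))*(-4))*(-5))*(-11) = 3 + (((12 - 2*0)*(-4))*(-5))*(-11) = 3 + (((12 + 0)*(-4))*(-5))*(-11) = 3 + ((12*(-4))*(-5))*(-11) = 3 - 48*(-5)*(-11) = 3 + 240*(-11) = 3 - 2640 = -2637)
C*(P(8, -27) + (57 - 1*(-648))) = -2637*(-12 + (57 - 1*(-648))) = -2637*(-12 + (57 + 648)) = -2637*(-12 + 705) = -2637*693 = -1827441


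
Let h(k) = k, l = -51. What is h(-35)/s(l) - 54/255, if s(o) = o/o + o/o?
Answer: -3011/170 ≈ -17.712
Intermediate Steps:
s(o) = 2 (s(o) = 1 + 1 = 2)
h(-35)/s(l) - 54/255 = -35/2 - 54/255 = -35*½ - 54*1/255 = -35/2 - 18/85 = -3011/170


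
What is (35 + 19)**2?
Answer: 2916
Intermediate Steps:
(35 + 19)**2 = 54**2 = 2916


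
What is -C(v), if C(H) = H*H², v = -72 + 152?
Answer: -512000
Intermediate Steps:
v = 80
C(H) = H³
-C(v) = -1*80³ = -1*512000 = -512000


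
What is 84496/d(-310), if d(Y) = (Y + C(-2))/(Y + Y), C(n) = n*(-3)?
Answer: 3274220/19 ≈ 1.7233e+5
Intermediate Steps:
C(n) = -3*n
d(Y) = (6 + Y)/(2*Y) (d(Y) = (Y - 3*(-2))/(Y + Y) = (Y + 6)/((2*Y)) = (6 + Y)*(1/(2*Y)) = (6 + Y)/(2*Y))
84496/d(-310) = 84496/(((½)*(6 - 310)/(-310))) = 84496/(((½)*(-1/310)*(-304))) = 84496/(76/155) = 84496*(155/76) = 3274220/19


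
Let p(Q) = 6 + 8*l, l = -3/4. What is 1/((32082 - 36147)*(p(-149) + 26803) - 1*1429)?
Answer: -1/108955624 ≈ -9.1781e-9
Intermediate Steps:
l = -¾ (l = -3*¼ = -¾ ≈ -0.75000)
p(Q) = 0 (p(Q) = 6 + 8*(-¾) = 6 - 6 = 0)
1/((32082 - 36147)*(p(-149) + 26803) - 1*1429) = 1/((32082 - 36147)*(0 + 26803) - 1*1429) = 1/(-4065*26803 - 1429) = 1/(-108954195 - 1429) = 1/(-108955624) = -1/108955624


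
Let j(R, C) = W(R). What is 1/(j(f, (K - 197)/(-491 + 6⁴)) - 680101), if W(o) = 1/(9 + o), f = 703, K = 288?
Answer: -712/484231911 ≈ -1.4704e-6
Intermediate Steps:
j(R, C) = 1/(9 + R)
1/(j(f, (K - 197)/(-491 + 6⁴)) - 680101) = 1/(1/(9 + 703) - 680101) = 1/(1/712 - 680101) = 1/(-484231911/712) = -712/484231911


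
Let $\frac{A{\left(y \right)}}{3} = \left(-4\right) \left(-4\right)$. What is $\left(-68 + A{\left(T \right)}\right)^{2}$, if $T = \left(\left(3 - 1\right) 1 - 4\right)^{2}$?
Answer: $400$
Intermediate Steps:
$T = 4$ ($T = \left(2 \cdot 1 - 4\right)^{2} = \left(2 - 4\right)^{2} = \left(-2\right)^{2} = 4$)
$A{\left(y \right)} = 48$ ($A{\left(y \right)} = 3 \left(\left(-4\right) \left(-4\right)\right) = 3 \cdot 16 = 48$)
$\left(-68 + A{\left(T \right)}\right)^{2} = \left(-68 + 48\right)^{2} = \left(-20\right)^{2} = 400$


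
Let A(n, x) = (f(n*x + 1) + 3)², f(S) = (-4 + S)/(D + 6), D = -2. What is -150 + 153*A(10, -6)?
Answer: 395553/16 ≈ 24722.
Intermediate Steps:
f(S) = -1 + S/4 (f(S) = (-4 + S)/(-2 + 6) = (-4 + S)/4 = (-4 + S)*(¼) = -1 + S/4)
A(n, x) = (9/4 + n*x/4)² (A(n, x) = ((-1 + (n*x + 1)/4) + 3)² = ((-1 + (1 + n*x)/4) + 3)² = ((-1 + (¼ + n*x/4)) + 3)² = ((-¾ + n*x/4) + 3)² = (9/4 + n*x/4)²)
-150 + 153*A(10, -6) = -150 + 153*((9 + 10*(-6))²/16) = -150 + 153*((9 - 60)²/16) = -150 + 153*((1/16)*(-51)²) = -150 + 153*((1/16)*2601) = -150 + 153*(2601/16) = -150 + 397953/16 = 395553/16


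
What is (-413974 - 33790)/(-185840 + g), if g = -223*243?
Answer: 447764/240029 ≈ 1.8655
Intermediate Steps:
g = -54189
(-413974 - 33790)/(-185840 + g) = (-413974 - 33790)/(-185840 - 54189) = -447764/(-240029) = -447764*(-1/240029) = 447764/240029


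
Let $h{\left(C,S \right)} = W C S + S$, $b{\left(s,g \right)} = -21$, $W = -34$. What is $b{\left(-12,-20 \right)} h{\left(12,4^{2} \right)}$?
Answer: $136752$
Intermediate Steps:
$h{\left(C,S \right)} = S - 34 C S$ ($h{\left(C,S \right)} = - 34 C S + S = S - 34 C S$)
$b{\left(-12,-20 \right)} h{\left(12,4^{2} \right)} = - 21 \cdot 4^{2} \left(1 - 408\right) = - 21 \cdot 16 \left(1 - 408\right) = - 21 \cdot 16 \left(-407\right) = \left(-21\right) \left(-6512\right) = 136752$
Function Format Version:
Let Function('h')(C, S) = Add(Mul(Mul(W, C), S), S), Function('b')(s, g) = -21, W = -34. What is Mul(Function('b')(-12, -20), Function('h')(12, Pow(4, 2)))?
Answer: 136752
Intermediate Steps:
Function('h')(C, S) = Add(S, Mul(-34, C, S)) (Function('h')(C, S) = Add(Mul(Mul(-34, C), S), S) = Add(Mul(-34, C, S), S) = Add(S, Mul(-34, C, S)))
Mul(Function('b')(-12, -20), Function('h')(12, Pow(4, 2))) = Mul(-21, Mul(Pow(4, 2), Add(1, Mul(-34, 12)))) = Mul(-21, Mul(16, Add(1, -408))) = Mul(-21, Mul(16, -407)) = Mul(-21, -6512) = 136752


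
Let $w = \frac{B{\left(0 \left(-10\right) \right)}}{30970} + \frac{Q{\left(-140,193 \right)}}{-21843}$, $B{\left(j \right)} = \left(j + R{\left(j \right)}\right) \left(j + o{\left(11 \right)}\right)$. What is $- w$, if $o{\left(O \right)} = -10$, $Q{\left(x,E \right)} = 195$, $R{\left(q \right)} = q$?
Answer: $\frac{65}{7281} \approx 0.0089273$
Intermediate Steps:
$B{\left(j \right)} = 2 j \left(-10 + j\right)$ ($B{\left(j \right)} = \left(j + j\right) \left(j - 10\right) = 2 j \left(-10 + j\right)$)
$w = - \frac{65}{7281}$ ($w = \frac{2 \cdot 0 \left(-10\right) \left(-10 + 0 \left(-10\right)\right)}{30970} + \frac{195}{-21843} = 2 \cdot 0 \left(-10 + 0\right) \frac{1}{30970} + 195 \left(- \frac{1}{21843}\right) = 2 \cdot 0 \left(-10\right) \frac{1}{30970} - \frac{65}{7281} = 0 \cdot \frac{1}{30970} - \frac{65}{7281} = 0 - \frac{65}{7281} = - \frac{65}{7281} \approx -0.0089273$)
$- w = \left(-1\right) \left(- \frac{65}{7281}\right) = \frac{65}{7281}$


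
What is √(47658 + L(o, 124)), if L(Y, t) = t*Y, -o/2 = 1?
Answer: √47410 ≈ 217.74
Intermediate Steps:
o = -2 (o = -2*1 = -2)
L(Y, t) = Y*t
√(47658 + L(o, 124)) = √(47658 - 2*124) = √(47658 - 248) = √47410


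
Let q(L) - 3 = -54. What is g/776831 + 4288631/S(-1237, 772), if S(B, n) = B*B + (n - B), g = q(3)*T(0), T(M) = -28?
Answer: 3333729458545/1190243367918 ≈ 2.8009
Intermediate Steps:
q(L) = -51 (q(L) = 3 - 54 = -51)
g = 1428 (g = -51*(-28) = 1428)
S(B, n) = n + B² - B (S(B, n) = B² + (n - B) = n + B² - B)
g/776831 + 4288631/S(-1237, 772) = 1428/776831 + 4288631/(772 + (-1237)² - 1*(-1237)) = 1428*(1/776831) + 4288631/(772 + 1530169 + 1237) = 1428/776831 + 4288631/1532178 = 3333729458545/1190243367918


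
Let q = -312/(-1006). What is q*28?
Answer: 4368/503 ≈ 8.6839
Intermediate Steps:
q = 156/503 (q = -312*(-1/1006) = 156/503 ≈ 0.31014)
q*28 = (156/503)*28 = 4368/503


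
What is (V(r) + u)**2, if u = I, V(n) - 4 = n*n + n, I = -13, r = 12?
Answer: 21609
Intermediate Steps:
V(n) = 4 + n + n**2 (V(n) = 4 + (n*n + n) = 4 + (n**2 + n) = 4 + (n + n**2) = 4 + n + n**2)
u = -13
(V(r) + u)**2 = ((4 + 12 + 12**2) - 13)**2 = ((4 + 12 + 144) - 13)**2 = (160 - 13)**2 = 147**2 = 21609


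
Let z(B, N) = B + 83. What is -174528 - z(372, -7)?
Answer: -174983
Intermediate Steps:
z(B, N) = 83 + B
-174528 - z(372, -7) = -174528 - (83 + 372) = -174528 - 1*455 = -174528 - 455 = -174983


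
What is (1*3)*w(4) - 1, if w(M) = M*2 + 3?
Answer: 32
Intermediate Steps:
w(M) = 3 + 2*M (w(M) = 2*M + 3 = 3 + 2*M)
(1*3)*w(4) - 1 = (1*3)*(3 + 2*4) - 1 = 3*(3 + 8) - 1 = 3*11 - 1 = 33 - 1 = 32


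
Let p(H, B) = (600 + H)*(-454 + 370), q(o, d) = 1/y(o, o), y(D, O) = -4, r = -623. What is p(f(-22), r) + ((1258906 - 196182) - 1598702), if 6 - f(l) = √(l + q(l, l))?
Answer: -586882 + 42*I*√89 ≈ -5.8688e+5 + 396.23*I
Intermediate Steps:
q(o, d) = -¼ (q(o, d) = 1/(-4) = -¼)
f(l) = 6 - √(-¼ + l) (f(l) = 6 - √(l - ¼) = 6 - √(-¼ + l))
p(H, B) = -50400 - 84*H (p(H, B) = (600 + H)*(-84) = -50400 - 84*H)
p(f(-22), r) + ((1258906 - 196182) - 1598702) = (-50400 - 84*(6 - √(-1 + 4*(-22))/2)) + ((1258906 - 196182) - 1598702) = (-50400 - 84*(6 - √(-1 - 88)/2)) + (1062724 - 1598702) = (-50400 - 84*(6 - I*√89/2)) - 535978 = (-50400 + (-504 + 42*I*√89)) - 535978 = (-50904 + 42*I*√89) - 535978 = -586882 + 42*I*√89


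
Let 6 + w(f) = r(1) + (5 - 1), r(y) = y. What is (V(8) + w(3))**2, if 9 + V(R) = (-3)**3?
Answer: 1369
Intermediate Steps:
w(f) = -1 (w(f) = -6 + (1 + (5 - 1)) = -6 + (1 + 4) = -6 + 5 = -1)
V(R) = -36 (V(R) = -9 + (-3)**3 = -9 - 27 = -36)
(V(8) + w(3))**2 = (-36 - 1)**2 = (-37)**2 = 1369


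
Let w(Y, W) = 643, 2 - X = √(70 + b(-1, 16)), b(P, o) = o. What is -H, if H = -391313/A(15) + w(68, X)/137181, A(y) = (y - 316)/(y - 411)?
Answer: 21257560433045/41291481 ≈ 5.1482e+5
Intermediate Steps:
A(y) = (-316 + y)/(-411 + y)
X = 2 - √86 (X = 2 - √(70 + 16) = 2 - √86 ≈ -7.2736)
H = -21257560433045/41291481 (H = -391313*(-411 + 15)/(-316 + 15) + 643/137181 = -391313/(-301/(-396)) + 643*(1/137181) = -391313/((-1/396*(-301))) + 643/137181 = -391313/301/396 + 643/137181 = -391313*396/301 + 643/137181 = -154959948/301 + 643/137181 = -21257560433045/41291481 ≈ -5.1482e+5)
-H = -1*(-21257560433045/41291481) = 21257560433045/41291481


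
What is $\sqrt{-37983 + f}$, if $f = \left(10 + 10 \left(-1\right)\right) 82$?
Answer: $i \sqrt{37983} \approx 194.89 i$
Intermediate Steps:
$f = 0$ ($f = \left(10 - 10\right) 82 = 0 \cdot 82 = 0$)
$\sqrt{-37983 + f} = \sqrt{-37983 + 0} = \sqrt{-37983} = i \sqrt{37983}$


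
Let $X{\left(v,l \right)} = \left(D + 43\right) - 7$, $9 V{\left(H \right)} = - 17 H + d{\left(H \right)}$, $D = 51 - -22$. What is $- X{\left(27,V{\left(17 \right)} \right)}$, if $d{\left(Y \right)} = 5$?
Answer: $-109$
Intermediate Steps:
$D = 73$ ($D = 51 + 22 = 73$)
$V{\left(H \right)} = \frac{5}{9} - \frac{17 H}{9}$ ($V{\left(H \right)} = \frac{- 17 H + 5}{9} = \frac{5 - 17 H}{9} = \frac{5}{9} - \frac{17 H}{9}$)
$X{\left(v,l \right)} = 109$ ($X{\left(v,l \right)} = \left(73 + 43\right) - 7 = 116 - 7 = 109$)
$- X{\left(27,V{\left(17 \right)} \right)} = \left(-1\right) 109 = -109$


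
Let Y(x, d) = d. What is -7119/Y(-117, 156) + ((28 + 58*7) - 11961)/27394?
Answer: -32802683/712244 ≈ -46.055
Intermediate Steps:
-7119/Y(-117, 156) + ((28 + 58*7) - 11961)/27394 = -7119/156 + ((28 + 58*7) - 11961)/27394 = -7119*1/156 + ((28 + 406) - 11961)*(1/27394) = -2373/52 + (434 - 11961)*(1/27394) = -2373/52 - 11527*1/27394 = -2373/52 - 11527/27394 = -32802683/712244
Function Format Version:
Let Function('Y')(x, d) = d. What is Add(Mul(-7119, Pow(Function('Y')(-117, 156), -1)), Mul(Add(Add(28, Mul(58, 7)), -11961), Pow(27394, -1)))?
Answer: Rational(-32802683, 712244) ≈ -46.055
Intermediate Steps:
Add(Mul(-7119, Pow(Function('Y')(-117, 156), -1)), Mul(Add(Add(28, Mul(58, 7)), -11961), Pow(27394, -1))) = Add(Mul(-7119, Pow(156, -1)), Mul(Add(Add(28, Mul(58, 7)), -11961), Pow(27394, -1))) = Add(Mul(-7119, Rational(1, 156)), Mul(Add(Add(28, 406), -11961), Rational(1, 27394))) = Add(Rational(-2373, 52), Mul(Add(434, -11961), Rational(1, 27394))) = Add(Rational(-2373, 52), Mul(-11527, Rational(1, 27394))) = Add(Rational(-2373, 52), Rational(-11527, 27394)) = Rational(-32802683, 712244)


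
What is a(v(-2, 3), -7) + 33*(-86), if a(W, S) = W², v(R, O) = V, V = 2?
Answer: -2834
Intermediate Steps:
v(R, O) = 2
a(v(-2, 3), -7) + 33*(-86) = 2² + 33*(-86) = 4 - 2838 = -2834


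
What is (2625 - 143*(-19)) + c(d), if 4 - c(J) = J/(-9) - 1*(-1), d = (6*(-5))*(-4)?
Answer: 16075/3 ≈ 5358.3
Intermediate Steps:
d = 120 (d = -30*(-4) = 120)
c(J) = 3 + J/9 (c(J) = 4 - (J/(-9) - 1*(-1)) = 4 - (J*(-1/9) + 1) = 4 - (-J/9 + 1) = 4 - (1 - J/9) = 4 + (-1 + J/9) = 3 + J/9)
(2625 - 143*(-19)) + c(d) = (2625 - 143*(-19)) + (3 + (1/9)*120) = (2625 + 2717) + (3 + 40/3) = 5342 + 49/3 = 16075/3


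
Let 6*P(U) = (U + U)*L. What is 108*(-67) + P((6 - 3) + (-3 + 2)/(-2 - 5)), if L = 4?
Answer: -151868/21 ≈ -7231.8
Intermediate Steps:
P(U) = 4*U/3 (P(U) = ((U + U)*4)/6 = ((2*U)*4)/6 = (8*U)/6 = 4*U/3)
108*(-67) + P((6 - 3) + (-3 + 2)/(-2 - 5)) = 108*(-67) + 4*((6 - 3) + (-3 + 2)/(-2 - 5))/3 = -7236 + 4*(3 - 1/(-7))/3 = -7236 + 4*(3 - 1*(-1/7))/3 = -7236 + 4*(3 + 1/7)/3 = -7236 + (4/3)*(22/7) = -7236 + 88/21 = -151868/21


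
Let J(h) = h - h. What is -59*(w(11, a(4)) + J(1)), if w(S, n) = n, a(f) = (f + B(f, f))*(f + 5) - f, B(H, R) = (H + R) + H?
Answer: -8260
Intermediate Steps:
B(H, R) = R + 2*H
J(h) = 0
a(f) = -f + 4*f*(5 + f) (a(f) = (f + (f + 2*f))*(f + 5) - f = (f + 3*f)*(5 + f) - f = (4*f)*(5 + f) - f = 4*f*(5 + f) - f = -f + 4*f*(5 + f))
-59*(w(11, a(4)) + J(1)) = -59*(4*(19 + 4*4) + 0) = -59*(4*(19 + 16) + 0) = -59*(4*35 + 0) = -59*(140 + 0) = -59*140 = -8260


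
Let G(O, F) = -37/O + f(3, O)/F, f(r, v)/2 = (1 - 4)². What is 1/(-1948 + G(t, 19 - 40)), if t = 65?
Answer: -455/886989 ≈ -0.00051297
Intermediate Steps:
f(r, v) = 18 (f(r, v) = 2*(1 - 4)² = 2*(-3)² = 2*9 = 18)
G(O, F) = -37/O + 18/F
1/(-1948 + G(t, 19 - 40)) = 1/(-1948 + (-37/65 + 18/(19 - 40))) = 1/(-1948 + (-37*1/65 + 18/(-21))) = 1/(-1948 + (-37/65 + 18*(-1/21))) = 1/(-1948 + (-37/65 - 6/7)) = 1/(-1948 - 649/455) = 1/(-886989/455) = -455/886989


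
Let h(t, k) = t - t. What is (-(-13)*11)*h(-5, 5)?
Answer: 0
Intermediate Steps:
h(t, k) = 0
(-(-13)*11)*h(-5, 5) = -(-13)*11*0 = -13*(-11)*0 = 143*0 = 0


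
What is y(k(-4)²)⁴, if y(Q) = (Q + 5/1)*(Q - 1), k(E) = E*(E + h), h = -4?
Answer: 1227902924985643034526321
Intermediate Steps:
k(E) = E*(-4 + E) (k(E) = E*(E - 4) = E*(-4 + E))
y(Q) = (-1 + Q)*(5 + Q) (y(Q) = (Q + 5*1)*(-1 + Q) = (Q + 5)*(-1 + Q) = (5 + Q)*(-1 + Q) = (-1 + Q)*(5 + Q))
y(k(-4)²)⁴ = (-5 + ((-4*(-4 - 4))²)² + 4*(-4*(-4 - 4))²)⁴ = (-5 + ((-4*(-8))²)² + 4*(-4*(-8))²)⁴ = (-5 + (32²)² + 4*32²)⁴ = (-5 + 1024² + 4*1024)⁴ = (-5 + 1048576 + 4096)⁴ = 1052667⁴ = 1227902924985643034526321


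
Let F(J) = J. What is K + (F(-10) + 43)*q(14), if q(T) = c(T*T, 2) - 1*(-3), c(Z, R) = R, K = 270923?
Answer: 271088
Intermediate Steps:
q(T) = 5 (q(T) = 2 - 1*(-3) = 2 + 3 = 5)
K + (F(-10) + 43)*q(14) = 270923 + (-10 + 43)*5 = 270923 + 33*5 = 270923 + 165 = 271088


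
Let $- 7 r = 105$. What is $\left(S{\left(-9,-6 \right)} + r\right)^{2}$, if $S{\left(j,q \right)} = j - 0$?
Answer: $576$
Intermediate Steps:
$r = -15$ ($r = \left(- \frac{1}{7}\right) 105 = -15$)
$S{\left(j,q \right)} = j$ ($S{\left(j,q \right)} = j + 0 = j$)
$\left(S{\left(-9,-6 \right)} + r\right)^{2} = \left(-9 - 15\right)^{2} = \left(-24\right)^{2} = 576$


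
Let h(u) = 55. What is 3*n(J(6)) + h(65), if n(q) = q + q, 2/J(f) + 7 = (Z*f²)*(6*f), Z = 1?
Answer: 70907/1289 ≈ 55.009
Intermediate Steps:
J(f) = 2/(-7 + 6*f³) (J(f) = 2/(-7 + (1*f²)*(6*f)) = 2/(-7 + f²*(6*f)) = 2/(-7 + 6*f³))
n(q) = 2*q
3*n(J(6)) + h(65) = 3*(2*(2/(-7 + 6*6³))) + 55 = 3*(2*(2/(-7 + 6*216))) + 55 = 3*(2*(2/(-7 + 1296))) + 55 = 3*(2*(2/1289)) + 55 = 3*(4/1289) + 55 = 12/1289 + 55 = 70907/1289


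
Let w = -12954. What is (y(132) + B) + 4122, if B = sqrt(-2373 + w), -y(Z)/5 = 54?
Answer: 3852 + 3*I*sqrt(1703) ≈ 3852.0 + 123.8*I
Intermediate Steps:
y(Z) = -270 (y(Z) = -5*54 = -270)
B = 3*I*sqrt(1703) (B = sqrt(-2373 - 12954) = sqrt(-15327) = 3*I*sqrt(1703) ≈ 123.8*I)
(y(132) + B) + 4122 = (-270 + 3*I*sqrt(1703)) + 4122 = 3852 + 3*I*sqrt(1703)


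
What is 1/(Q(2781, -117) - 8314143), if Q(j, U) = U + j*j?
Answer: -1/580299 ≈ -1.7232e-6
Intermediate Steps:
Q(j, U) = U + j²
1/(Q(2781, -117) - 8314143) = 1/((-117 + 2781²) - 8314143) = 1/((-117 + 7733961) - 8314143) = 1/(7733844 - 8314143) = 1/(-580299) = -1/580299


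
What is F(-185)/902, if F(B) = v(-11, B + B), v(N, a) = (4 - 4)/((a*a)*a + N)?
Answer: 0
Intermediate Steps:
v(N, a) = 0 (v(N, a) = 0/(a²*a + N) = 0/(a³ + N) = 0/(N + a³) = 0)
F(B) = 0
F(-185)/902 = 0/902 = 0*(1/902) = 0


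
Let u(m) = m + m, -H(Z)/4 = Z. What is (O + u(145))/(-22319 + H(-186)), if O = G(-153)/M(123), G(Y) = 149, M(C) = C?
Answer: -35819/2653725 ≈ -0.013498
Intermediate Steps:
H(Z) = -4*Z
O = 149/123 ≈ 1.2114
u(m) = 2*m
(O + u(145))/(-22319 + H(-186)) = (149/123 + 2*145)/(-22319 - 4*(-186)) = (149/123 + 290)/(-22319 + 744) = (35819/123)/(-21575) = (35819/123)*(-1/21575) = -35819/2653725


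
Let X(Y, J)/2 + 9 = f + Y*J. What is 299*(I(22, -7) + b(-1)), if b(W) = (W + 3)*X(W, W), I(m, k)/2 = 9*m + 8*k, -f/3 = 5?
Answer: 57408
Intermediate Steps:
f = -15 (f = -3*5 = -15)
X(Y, J) = -48 + 2*J*Y (X(Y, J) = -18 + 2*(-15 + Y*J) = -18 + 2*(-15 + J*Y) = -18 + (-30 + 2*J*Y) = -48 + 2*J*Y)
I(m, k) = 16*k + 18*m (I(m, k) = 2*(9*m + 8*k) = 2*(8*k + 9*m) = 16*k + 18*m)
b(W) = (-48 + 2*W²)*(3 + W) (b(W) = (W + 3)*(-48 + 2*W*W) = (3 + W)*(-48 + 2*W²) = (-48 + 2*W²)*(3 + W))
299*(I(22, -7) + b(-1)) = 299*((16*(-7) + 18*22) + 2*(-24 + (-1)²)*(3 - 1)) = 299*((-112 + 396) + 2*(-24 + 1)*2) = 299*(284 + 2*(-23)*2) = 299*(284 - 92) = 299*192 = 57408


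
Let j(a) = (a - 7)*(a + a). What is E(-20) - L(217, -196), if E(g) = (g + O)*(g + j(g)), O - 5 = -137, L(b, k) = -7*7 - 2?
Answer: -161069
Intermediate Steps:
j(a) = 2*a*(-7 + a) (j(a) = (-7 + a)*(2*a) = 2*a*(-7 + a))
L(b, k) = -51 (L(b, k) = -49 - 2 = -51)
O = -132 (O = 5 - 137 = -132)
E(g) = (-132 + g)*(g + 2*g*(-7 + g)) (E(g) = (g - 132)*(g + 2*g*(-7 + g)) = (-132 + g)*(g + 2*g*(-7 + g)))
E(-20) - L(217, -196) = -20*(1716 - 277*(-20) + 2*(-20)**2) - 1*(-51) = -20*(1716 + 5540 + 2*400) + 51 = -20*(1716 + 5540 + 800) + 51 = -20*8056 + 51 = -161120 + 51 = -161069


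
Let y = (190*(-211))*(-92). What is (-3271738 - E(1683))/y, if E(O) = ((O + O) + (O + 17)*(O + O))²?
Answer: -16391054646047/1844140 ≈ -8.8882e+6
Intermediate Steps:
y = 3688280 (y = -40090*(-92) = 3688280)
E(O) = (2*O + 2*O*(17 + O))² (E(O) = (2*O + (17 + O)*(2*O))² = (2*O + 2*O*(17 + O))²)
(-3271738 - E(1683))/y = (-3271738 - 4*1683²*(18 + 1683)²)/3688280 = (-3271738 - 4*2832489*1701²)*(1/3688280) = (-3271738 - 4*2832489*2893401)*(1/3688280) = (-3271738 - 1*32782106020356)*(1/3688280) = (-3271738 - 32782106020356)*(1/3688280) = -32782109292094*1/3688280 = -16391054646047/1844140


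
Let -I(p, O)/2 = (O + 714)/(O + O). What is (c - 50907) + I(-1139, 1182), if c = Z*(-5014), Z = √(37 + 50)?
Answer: -10028995/197 - 5014*√87 ≈ -97676.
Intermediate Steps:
I(p, O) = -(714 + O)/O (I(p, O) = -2*(O + 714)/(O + O) = -2*(714 + O)/(2*O) = -2*(714 + O)*1/(2*O) = -(714 + O)/O)
Z = √87 ≈ 9.3274
c = -5014*√87 (c = √87*(-5014) = -5014*√87 ≈ -46768.)
(c - 50907) + I(-1139, 1182) = (-5014*√87 - 50907) + (-714 - 1*1182)/1182 = (-50907 - 5014*√87) + (-714 - 1182)/1182 = (-50907 - 5014*√87) + (1/1182)*(-1896) = (-50907 - 5014*√87) - 316/197 = -10028995/197 - 5014*√87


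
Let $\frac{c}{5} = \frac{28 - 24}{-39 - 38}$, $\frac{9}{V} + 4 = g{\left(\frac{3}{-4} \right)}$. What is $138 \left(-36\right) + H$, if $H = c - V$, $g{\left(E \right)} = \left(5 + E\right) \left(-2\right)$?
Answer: $- \frac{9562514}{1925} \approx -4967.5$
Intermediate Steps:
$g{\left(E \right)} = -10 - 2 E$
$V = - \frac{18}{25}$ ($V = \frac{9}{-4 - \left(10 + 2 \frac{3}{-4}\right)} = \frac{9}{-4 - \left(10 + 2 \cdot 3 \left(- \frac{1}{4}\right)\right)} = \frac{9}{-4 - \frac{17}{2}} = \frac{9}{- \frac{25}{2}} = 9 \left(- \frac{2}{25}\right) = - \frac{18}{25} \approx -0.72$)
$c = - \frac{20}{77}$ ($c = 5 \frac{28 - 24}{-39 - 38} = 5 \frac{4}{-77} = 5 \cdot 4 \left(- \frac{1}{77}\right) = 5 \left(- \frac{4}{77}\right) = - \frac{20}{77} \approx -0.25974$)
$H = \frac{886}{1925}$ ($H = - \frac{20}{77} - - \frac{18}{25} = - \frac{20}{77} + \frac{18}{25} = \frac{886}{1925} \approx 0.46026$)
$138 \left(-36\right) + H = 138 \left(-36\right) + \frac{886}{1925} = -4968 + \frac{886}{1925} = - \frac{9562514}{1925}$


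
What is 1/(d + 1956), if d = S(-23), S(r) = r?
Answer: 1/1933 ≈ 0.00051733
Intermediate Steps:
d = -23
1/(d + 1956) = 1/(-23 + 1956) = 1/1933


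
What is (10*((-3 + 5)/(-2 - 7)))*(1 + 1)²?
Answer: -80/9 ≈ -8.8889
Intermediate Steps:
(10*((-3 + 5)/(-2 - 7)))*(1 + 1)² = (10*(2/(-9)))*2² = (10*(2*(-⅑)))*4 = (10*(-2/9))*4 = -20/9*4 = -80/9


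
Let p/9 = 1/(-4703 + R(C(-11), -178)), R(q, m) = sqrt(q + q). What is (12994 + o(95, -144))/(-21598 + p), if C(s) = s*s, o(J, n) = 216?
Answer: -6310468434363530/10317449608000241 + 1307790*sqrt(2)/10317449608000241 ≈ -0.61163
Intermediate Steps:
C(s) = s**2
R(q, m) = sqrt(2)*sqrt(q) (R(q, m) = sqrt(2*q) = sqrt(2)*sqrt(q))
p = 9/(-4703 + 11*sqrt(2)) (p = 9/(-4703 + sqrt(2)*sqrt((-11)**2)) = 9/(-4703 + sqrt(2)*sqrt(121)) = 9/(-4703 + sqrt(2)*11) = 9/(-4703 + 11*sqrt(2)) ≈ -0.0019200)
(12994 + o(95, -144))/(-21598 + p) = (12994 + 216)/(-21598 + (-42327/22117967 - 99*sqrt(2)/22117967)) = 13210/(-477703893593/22117967 - 99*sqrt(2)/22117967)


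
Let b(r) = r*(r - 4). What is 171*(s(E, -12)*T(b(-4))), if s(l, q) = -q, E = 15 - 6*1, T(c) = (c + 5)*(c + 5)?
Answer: 2809188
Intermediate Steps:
b(r) = r*(-4 + r)
T(c) = (5 + c)² (T(c) = (5 + c)*(5 + c) = (5 + c)²)
E = 9 (E = 15 - 6 = 9)
171*(s(E, -12)*T(b(-4))) = 171*((-1*(-12))*(5 - 4*(-4 - 4))²) = 171*(12*(5 - 4*(-8))²) = 171*(12*(5 + 32)²) = 171*(12*37²) = 171*(12*1369) = 171*16428 = 2809188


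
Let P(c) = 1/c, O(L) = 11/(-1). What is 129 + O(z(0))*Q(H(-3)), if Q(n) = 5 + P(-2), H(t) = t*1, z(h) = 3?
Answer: 159/2 ≈ 79.500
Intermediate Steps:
H(t) = t
O(L) = -11 (O(L) = 11*(-1) = -11)
P(c) = 1/c
Q(n) = 9/2 (Q(n) = 5 + 1/(-2) = 5 - ½ = 9/2)
129 + O(z(0))*Q(H(-3)) = 129 - 11*9/2 = 129 - 99/2 = 159/2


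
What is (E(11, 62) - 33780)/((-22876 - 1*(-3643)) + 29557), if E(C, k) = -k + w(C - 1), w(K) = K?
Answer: -8458/2581 ≈ -3.2770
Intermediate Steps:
E(C, k) = -1 + C - k (E(C, k) = -k + (C - 1) = -k + (-1 + C) = -1 + C - k)
(E(11, 62) - 33780)/((-22876 - 1*(-3643)) + 29557) = ((-1 + 11 - 1*62) - 33780)/((-22876 - 1*(-3643)) + 29557) = ((-1 + 11 - 62) - 33780)/((-22876 + 3643) + 29557) = (-52 - 33780)/(-19233 + 29557) = -33832/10324 = -33832*1/10324 = -8458/2581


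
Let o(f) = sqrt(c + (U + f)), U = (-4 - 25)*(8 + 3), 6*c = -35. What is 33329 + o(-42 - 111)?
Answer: 33329 + I*sqrt(17202)/6 ≈ 33329.0 + 21.859*I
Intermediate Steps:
c = -35/6 (c = (1/6)*(-35) = -35/6 ≈ -5.8333)
U = -319 (U = -29*11 = -319)
o(f) = sqrt(-1949/6 + f) (o(f) = sqrt(-35/6 + (-319 + f)) = sqrt(-1949/6 + f))
33329 + o(-42 - 111) = 33329 + sqrt(-11694 + 36*(-42 - 111))/6 = 33329 + sqrt(-11694 + 36*(-153))/6 = 33329 + sqrt(-11694 - 5508)/6 = 33329 + sqrt(-17202)/6 = 33329 + (I*sqrt(17202))/6 = 33329 + I*sqrt(17202)/6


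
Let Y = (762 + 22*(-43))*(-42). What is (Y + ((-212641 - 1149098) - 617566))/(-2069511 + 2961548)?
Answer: -1971577/892037 ≈ -2.2102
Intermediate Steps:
Y = 7728 (Y = (762 - 946)*(-42) = -184*(-42) = 7728)
(Y + ((-212641 - 1149098) - 617566))/(-2069511 + 2961548) = (7728 + ((-212641 - 1149098) - 617566))/(-2069511 + 2961548) = (7728 + (-1361739 - 617566))/892037 = (7728 - 1979305)*(1/892037) = -1971577*1/892037 = -1971577/892037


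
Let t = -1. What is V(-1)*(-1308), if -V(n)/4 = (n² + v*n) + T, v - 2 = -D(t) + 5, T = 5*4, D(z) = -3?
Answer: 57552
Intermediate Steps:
T = 20
v = 10 (v = 2 + (-1*(-3) + 5) = 2 + (3 + 5) = 2 + 8 = 10)
V(n) = -80 - 40*n - 4*n² (V(n) = -4*((n² + 10*n) + 20) = -4*(20 + n² + 10*n) = -80 - 40*n - 4*n²)
V(-1)*(-1308) = (-80 - 40*(-1) - 4*(-1)²)*(-1308) = (-80 + 40 - 4*1)*(-1308) = (-80 + 40 - 4)*(-1308) = -44*(-1308) = 57552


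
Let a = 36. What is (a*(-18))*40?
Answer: -25920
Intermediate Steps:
(a*(-18))*40 = (36*(-18))*40 = -648*40 = -25920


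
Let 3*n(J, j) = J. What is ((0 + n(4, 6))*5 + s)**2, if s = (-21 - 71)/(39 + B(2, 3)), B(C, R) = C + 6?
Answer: 440896/19881 ≈ 22.177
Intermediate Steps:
n(J, j) = J/3
B(C, R) = 6 + C
s = -92/47 (s = (-21 - 71)/(39 + (6 + 2)) = -92/(39 + 8) = -92/47 ≈ -1.9574)
((0 + n(4, 6))*5 + s)**2 = ((0 + (1/3)*4)*5 - 92/47)**2 = ((0 + 4/3)*5 - 92/47)**2 = ((4/3)*5 - 92/47)**2 = (20/3 - 92/47)**2 = (664/141)**2 = 440896/19881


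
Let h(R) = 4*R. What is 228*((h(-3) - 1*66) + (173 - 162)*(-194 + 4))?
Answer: -494304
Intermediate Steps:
228*((h(-3) - 1*66) + (173 - 162)*(-194 + 4)) = 228*((4*(-3) - 1*66) + (173 - 162)*(-194 + 4)) = 228*((-12 - 66) + 11*(-190)) = 228*(-78 - 2090) = 228*(-2168) = -494304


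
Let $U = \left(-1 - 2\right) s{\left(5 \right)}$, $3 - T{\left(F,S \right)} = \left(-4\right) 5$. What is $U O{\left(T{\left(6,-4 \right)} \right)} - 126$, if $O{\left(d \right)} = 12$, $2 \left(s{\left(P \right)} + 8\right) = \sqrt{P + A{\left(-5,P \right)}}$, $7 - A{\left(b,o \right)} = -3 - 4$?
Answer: $162 - 18 \sqrt{19} \approx 83.54$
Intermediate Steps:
$T{\left(F,S \right)} = 23$ ($T{\left(F,S \right)} = 3 - \left(-4\right) 5 = 3 - -20 = 3 + 20 = 23$)
$A{\left(b,o \right)} = 14$ ($A{\left(b,o \right)} = 7 - \left(-3 - 4\right) = 7 - -7 = 7 + 7 = 14$)
$s{\left(P \right)} = -8 + \frac{\sqrt{14 + P}}{2}$ ($s{\left(P \right)} = -8 + \frac{\sqrt{P + 14}}{2} = -8 + \frac{\sqrt{14 + P}}{2}$)
$U = 24 - \frac{3 \sqrt{19}}{2}$ ($U = \left(-1 - 2\right) \left(-8 + \frac{\sqrt{14 + 5}}{2}\right) = - 3 \left(-8 + \frac{\sqrt{19}}{2}\right) = 24 - \frac{3 \sqrt{19}}{2} \approx 17.462$)
$U O{\left(T{\left(6,-4 \right)} \right)} - 126 = \left(24 - \frac{3 \sqrt{19}}{2}\right) 12 - 126 = \left(288 - 18 \sqrt{19}\right) - 126 = 162 - 18 \sqrt{19}$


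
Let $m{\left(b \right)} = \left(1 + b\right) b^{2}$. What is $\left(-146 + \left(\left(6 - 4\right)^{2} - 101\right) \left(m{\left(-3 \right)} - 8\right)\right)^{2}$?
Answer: $5645376$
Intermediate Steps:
$m{\left(b \right)} = b^{2} \left(1 + b\right)$
$\left(-146 + \left(\left(6 - 4\right)^{2} - 101\right) \left(m{\left(-3 \right)} - 8\right)\right)^{2} = \left(-146 + \left(\left(6 - 4\right)^{2} - 101\right) \left(\left(-3\right)^{2} \left(1 - 3\right) - 8\right)\right)^{2} = \left(-146 + \left(2^{2} - 101\right) \left(9 \left(-2\right) - 8\right)\right)^{2} = \left(-146 + \left(4 - 101\right) \left(-18 - 8\right)\right)^{2} = \left(-146 - -2522\right)^{2} = \left(-146 + 2522\right)^{2} = 2376^{2} = 5645376$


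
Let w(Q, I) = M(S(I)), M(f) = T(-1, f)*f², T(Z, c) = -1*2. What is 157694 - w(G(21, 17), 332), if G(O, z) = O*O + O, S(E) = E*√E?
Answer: 73346430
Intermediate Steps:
S(E) = E^(3/2)
T(Z, c) = -2
G(O, z) = O + O² (G(O, z) = O² + O = O + O²)
M(f) = -2*f²
w(Q, I) = -2*I³
157694 - w(G(21, 17), 332) = 157694 - (-2)*332³ = 157694 - (-2)*36594368 = 157694 - 1*(-73188736) = 157694 + 73188736 = 73346430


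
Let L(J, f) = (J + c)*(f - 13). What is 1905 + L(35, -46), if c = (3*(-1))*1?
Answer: 17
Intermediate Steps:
c = -3 (c = -3*1 = -3)
L(J, f) = (-13 + f)*(-3 + J) (L(J, f) = (J - 3)*(f - 13) = (-3 + J)*(-13 + f) = (-13 + f)*(-3 + J))
1905 + L(35, -46) = 1905 + (39 - 13*35 - 3*(-46) + 35*(-46)) = 1905 + (39 - 455 + 138 - 1610) = 1905 - 1888 = 17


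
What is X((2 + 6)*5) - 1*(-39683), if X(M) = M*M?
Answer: 41283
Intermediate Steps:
X(M) = M²
X((2 + 6)*5) - 1*(-39683) = ((2 + 6)*5)² - 1*(-39683) = (8*5)² + 39683 = 40² + 39683 = 1600 + 39683 = 41283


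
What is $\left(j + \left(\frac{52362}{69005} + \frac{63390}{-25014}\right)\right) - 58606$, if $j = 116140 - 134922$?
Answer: $- \frac{22263633361507}{287681845} \approx -77390.0$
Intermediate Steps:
$j = -18782$
$\left(j + \left(\frac{52362}{69005} + \frac{63390}{-25014}\right)\right) - 58606 = \left(-18782 + \left(\frac{52362}{69005} + \frac{63390}{-25014}\right)\right) - 58606 = \left(-18782 + \left(52362 \cdot \frac{1}{69005} + 63390 \left(- \frac{1}{25014}\right)\right)\right) - 58606 = \left(-18782 + \left(\frac{52362}{69005} - \frac{10565}{4169}\right)\right) - 58606 = \left(-18782 - \frac{510740647}{287681845}\right) - 58606 = - \frac{5403751153437}{287681845} - 58606 = - \frac{22263633361507}{287681845}$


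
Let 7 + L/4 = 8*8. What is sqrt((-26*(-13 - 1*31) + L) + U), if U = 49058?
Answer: 41*sqrt(30) ≈ 224.57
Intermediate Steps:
L = 228 (L = -28 + 4*(8*8) = -28 + 4*64 = -28 + 256 = 228)
sqrt((-26*(-13 - 1*31) + L) + U) = sqrt((-26*(-13 - 1*31) + 228) + 49058) = sqrt((-26*(-13 - 31) + 228) + 49058) = sqrt((-26*(-44) + 228) + 49058) = sqrt((1144 + 228) + 49058) = sqrt(1372 + 49058) = sqrt(50430) = 41*sqrt(30)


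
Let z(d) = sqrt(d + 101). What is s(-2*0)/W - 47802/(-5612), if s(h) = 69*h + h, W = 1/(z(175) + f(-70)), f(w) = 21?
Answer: 23901/2806 ≈ 8.5178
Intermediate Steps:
z(d) = sqrt(101 + d)
W = 1/(21 + 2*sqrt(69)) (W = 1/(sqrt(101 + 175) + 21) = 1/(sqrt(276) + 21) = 1/(2*sqrt(69) + 21) = 1/(21 + 2*sqrt(69)) ≈ 0.026586)
s(h) = 70*h
s(-2*0)/W - 47802/(-5612) = (70*(-2*0))/(7/55 - 2*sqrt(69)/165) - 47802/(-5612) = (70*0)/(7/55 - 2*sqrt(69)/165) - 47802*(-1/5612) = 0/(7/55 - 2*sqrt(69)/165) + 23901/2806 = 0 + 23901/2806 = 23901/2806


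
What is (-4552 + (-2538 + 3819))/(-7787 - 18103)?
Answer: 3271/25890 ≈ 0.12634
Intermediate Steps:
(-4552 + (-2538 + 3819))/(-7787 - 18103) = (-4552 + 1281)/(-25890) = -3271*(-1/25890) = 3271/25890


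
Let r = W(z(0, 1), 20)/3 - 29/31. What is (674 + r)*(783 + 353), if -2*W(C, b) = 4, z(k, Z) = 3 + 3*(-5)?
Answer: 71037488/93 ≈ 7.6384e+5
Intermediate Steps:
z(k, Z) = -12 (z(k, Z) = 3 - 15 = -12)
W(C, b) = -2 (W(C, b) = -½*4 = -2)
r = -149/93 (r = -2/3 - 29/31 = -2*⅓ - 29*1/31 = -⅔ - 29/31 = -149/93 ≈ -1.6021)
(674 + r)*(783 + 353) = (674 - 149/93)*(783 + 353) = (62533/93)*1136 = 71037488/93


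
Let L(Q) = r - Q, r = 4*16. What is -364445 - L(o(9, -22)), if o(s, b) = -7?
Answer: -364516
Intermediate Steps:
r = 64
L(Q) = 64 - Q
-364445 - L(o(9, -22)) = -364445 - (64 - 1*(-7)) = -364445 - (64 + 7) = -364445 - 1*71 = -364445 - 71 = -364516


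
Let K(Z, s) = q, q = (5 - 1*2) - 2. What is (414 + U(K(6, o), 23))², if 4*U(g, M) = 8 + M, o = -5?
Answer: 2845969/16 ≈ 1.7787e+5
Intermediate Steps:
q = 1 (q = (5 - 2) - 2 = 3 - 2 = 1)
K(Z, s) = 1
U(g, M) = 2 + M/4 (U(g, M) = (8 + M)/4 = 2 + M/4)
(414 + U(K(6, o), 23))² = (414 + (2 + (¼)*23))² = (414 + (2 + 23/4))² = (414 + 31/4)² = (1687/4)² = 2845969/16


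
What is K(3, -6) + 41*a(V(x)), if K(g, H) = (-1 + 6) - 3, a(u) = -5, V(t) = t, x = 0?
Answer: -203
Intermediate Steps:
K(g, H) = 2 (K(g, H) = 5 - 3 = 2)
K(3, -6) + 41*a(V(x)) = 2 + 41*(-5) = 2 - 205 = -203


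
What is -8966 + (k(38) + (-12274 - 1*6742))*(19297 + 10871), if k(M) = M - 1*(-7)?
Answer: -572326094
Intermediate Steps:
k(M) = 7 + M (k(M) = M + 7 = 7 + M)
-8966 + (k(38) + (-12274 - 1*6742))*(19297 + 10871) = -8966 + ((7 + 38) + (-12274 - 1*6742))*(19297 + 10871) = -8966 + (45 + (-12274 - 6742))*30168 = -8966 + (45 - 19016)*30168 = -8966 - 18971*30168 = -8966 - 572317128 = -572326094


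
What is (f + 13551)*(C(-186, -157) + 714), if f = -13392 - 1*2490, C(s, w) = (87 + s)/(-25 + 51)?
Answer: -43041915/26 ≈ -1.6555e+6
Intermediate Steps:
C(s, w) = 87/26 + s/26 (C(s, w) = (87 + s)/26 = (87 + s)*(1/26) = 87/26 + s/26)
f = -15882 (f = -13392 - 2490 = -15882)
(f + 13551)*(C(-186, -157) + 714) = (-15882 + 13551)*((87/26 + (1/26)*(-186)) + 714) = -2331*((87/26 - 93/13) + 714) = -2331*(-99/26 + 714) = -2331*18465/26 = -43041915/26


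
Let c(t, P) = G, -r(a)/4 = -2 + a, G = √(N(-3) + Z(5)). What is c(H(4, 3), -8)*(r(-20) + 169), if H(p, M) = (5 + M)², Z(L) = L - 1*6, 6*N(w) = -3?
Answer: 257*I*√6/2 ≈ 314.76*I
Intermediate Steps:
N(w) = -½ (N(w) = (⅙)*(-3) = -½)
Z(L) = -6 + L (Z(L) = L - 6 = -6 + L)
G = I*√6/2 (G = √(-½ + (-6 + 5)) = √(-½ - 1) = √(-3/2) = I*√6/2 ≈ 1.2247*I)
r(a) = 8 - 4*a (r(a) = -4*(-2 + a) = 8 - 4*a)
c(t, P) = I*√6/2
c(H(4, 3), -8)*(r(-20) + 169) = (I*√6/2)*((8 - 4*(-20)) + 169) = (I*√6/2)*((8 + 80) + 169) = (I*√6/2)*(88 + 169) = (I*√6/2)*257 = 257*I*√6/2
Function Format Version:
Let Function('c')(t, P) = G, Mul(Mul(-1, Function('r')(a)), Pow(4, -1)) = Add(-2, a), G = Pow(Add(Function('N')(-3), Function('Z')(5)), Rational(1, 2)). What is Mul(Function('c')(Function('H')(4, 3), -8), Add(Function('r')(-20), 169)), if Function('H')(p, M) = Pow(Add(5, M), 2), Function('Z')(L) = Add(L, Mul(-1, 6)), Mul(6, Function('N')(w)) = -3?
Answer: Mul(Rational(257, 2), I, Pow(6, Rational(1, 2))) ≈ Mul(314.76, I)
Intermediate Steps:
Function('N')(w) = Rational(-1, 2) (Function('N')(w) = Mul(Rational(1, 6), -3) = Rational(-1, 2))
Function('Z')(L) = Add(-6, L) (Function('Z')(L) = Add(L, -6) = Add(-6, L))
G = Mul(Rational(1, 2), I, Pow(6, Rational(1, 2))) (G = Pow(Add(Rational(-1, 2), Add(-6, 5)), Rational(1, 2)) = Pow(Add(Rational(-1, 2), -1), Rational(1, 2)) = Pow(Rational(-3, 2), Rational(1, 2)) = Mul(Rational(1, 2), I, Pow(6, Rational(1, 2))) ≈ Mul(1.2247, I))
Function('r')(a) = Add(8, Mul(-4, a)) (Function('r')(a) = Mul(-4, Add(-2, a)) = Add(8, Mul(-4, a)))
Function('c')(t, P) = Mul(Rational(1, 2), I, Pow(6, Rational(1, 2)))
Mul(Function('c')(Function('H')(4, 3), -8), Add(Function('r')(-20), 169)) = Mul(Mul(Rational(1, 2), I, Pow(6, Rational(1, 2))), Add(Add(8, Mul(-4, -20)), 169)) = Mul(Mul(Rational(1, 2), I, Pow(6, Rational(1, 2))), Add(Add(8, 80), 169)) = Mul(Mul(Rational(1, 2), I, Pow(6, Rational(1, 2))), Add(88, 169)) = Mul(Mul(Rational(1, 2), I, Pow(6, Rational(1, 2))), 257) = Mul(Rational(257, 2), I, Pow(6, Rational(1, 2)))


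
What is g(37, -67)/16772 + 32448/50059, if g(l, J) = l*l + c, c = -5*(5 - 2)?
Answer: 305998871/419794774 ≈ 0.72892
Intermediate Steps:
c = -15 (c = -5*3 = -15)
g(l, J) = -15 + l² (g(l, J) = l*l - 15 = l² - 15 = -15 + l²)
g(37, -67)/16772 + 32448/50059 = (-15 + 37²)/16772 + 32448/50059 = (-15 + 1369)*(1/16772) + 32448*(1/50059) = 1354*(1/16772) + 32448/50059 = 677/8386 + 32448/50059 = 305998871/419794774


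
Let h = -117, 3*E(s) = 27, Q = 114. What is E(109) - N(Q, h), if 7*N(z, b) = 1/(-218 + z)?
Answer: 6553/728 ≈ 9.0014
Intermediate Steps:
E(s) = 9 (E(s) = (⅓)*27 = 9)
N(z, b) = 1/(7*(-218 + z))
E(109) - N(Q, h) = 9 - 1/(7*(-218 + 114)) = 9 - 1/(7*(-104)) = 9 - (-1)/(7*104) = 9 - 1*(-1/728) = 9 + 1/728 = 6553/728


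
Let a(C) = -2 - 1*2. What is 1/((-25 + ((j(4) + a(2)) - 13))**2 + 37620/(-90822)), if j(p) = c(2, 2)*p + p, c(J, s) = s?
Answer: 15137/13617030 ≈ 0.0011116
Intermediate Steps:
a(C) = -4 (a(C) = -2 - 2 = -4)
j(p) = 3*p (j(p) = 2*p + p = 3*p)
1/((-25 + ((j(4) + a(2)) - 13))**2 + 37620/(-90822)) = 1/((-25 + ((3*4 - 4) - 13))**2 + 37620/(-90822)) = 1/((-25 + ((12 - 4) - 13))**2 + 37620*(-1/90822)) = 1/((-25 + (8 - 13))**2 - 6270/15137) = 1/((-25 - 5)**2 - 6270/15137) = 1/((-30)**2 - 6270/15137) = 1/(900 - 6270/15137) = 1/(13617030/15137) = 15137/13617030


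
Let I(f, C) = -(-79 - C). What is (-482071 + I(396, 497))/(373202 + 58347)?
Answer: -481495/431549 ≈ -1.1157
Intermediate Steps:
I(f, C) = 79 + C
(-482071 + I(396, 497))/(373202 + 58347) = (-482071 + (79 + 497))/(373202 + 58347) = (-482071 + 576)/431549 = -481495*1/431549 = -481495/431549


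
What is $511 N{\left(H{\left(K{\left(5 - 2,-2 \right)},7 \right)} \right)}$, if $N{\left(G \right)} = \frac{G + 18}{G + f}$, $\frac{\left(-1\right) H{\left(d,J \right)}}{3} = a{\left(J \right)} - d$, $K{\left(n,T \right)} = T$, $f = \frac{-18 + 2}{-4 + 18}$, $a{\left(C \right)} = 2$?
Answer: $- \frac{10731}{46} \approx -233.28$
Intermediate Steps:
$f = - \frac{8}{7}$ ($f = - \frac{16}{14} = \left(-16\right) \frac{1}{14} = - \frac{8}{7} \approx -1.1429$)
$H{\left(d,J \right)} = -6 + 3 d$ ($H{\left(d,J \right)} = - 3 \left(2 - d\right) = -6 + 3 d$)
$N{\left(G \right)} = \frac{18 + G}{- \frac{8}{7} + G}$ ($N{\left(G \right)} = \frac{G + 18}{G - \frac{8}{7}} = \frac{18 + G}{- \frac{8}{7} + G}$)
$511 N{\left(H{\left(K{\left(5 - 2,-2 \right)},7 \right)} \right)} = 511 \frac{7 \left(18 + \left(-6 + 3 \left(-2\right)\right)\right)}{-8 + 7 \left(-6 + 3 \left(-2\right)\right)} = 511 \frac{7 \left(18 - 12\right)}{-8 + 7 \left(-6 - 6\right)} = 511 \frac{7 \left(18 - 12\right)}{-8 + 7 \left(-12\right)} = 511 \cdot 7 \frac{1}{-8 - 84} \cdot 6 = 511 \cdot 7 \frac{1}{-92} \cdot 6 = 511 \cdot 7 \left(- \frac{1}{92}\right) 6 = 511 \left(- \frac{21}{46}\right) = - \frac{10731}{46}$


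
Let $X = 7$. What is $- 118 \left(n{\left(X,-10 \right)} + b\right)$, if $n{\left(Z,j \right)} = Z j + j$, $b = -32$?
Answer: $13216$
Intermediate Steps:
$n{\left(Z,j \right)} = j + Z j$
$- 118 \left(n{\left(X,-10 \right)} + b\right) = - 118 \left(- 10 \left(1 + 7\right) - 32\right) = - 118 \left(\left(-10\right) 8 - 32\right) = - 118 \left(-80 - 32\right) = \left(-118\right) \left(-112\right) = 13216$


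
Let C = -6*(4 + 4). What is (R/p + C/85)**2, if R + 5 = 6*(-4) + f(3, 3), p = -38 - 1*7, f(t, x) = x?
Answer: 4/23409 ≈ 0.00017087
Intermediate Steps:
C = -48 (C = -6*8 = -48)
p = -45 (p = -38 - 7 = -45)
R = -26 (R = -5 + (6*(-4) + 3) = -5 + (-24 + 3) = -5 - 21 = -26)
(R/p + C/85)**2 = (-26/(-45) - 48/85)**2 = (-26*(-1/45) - 48*1/85)**2 = (26/45 - 48/85)**2 = (2/153)**2 = 4/23409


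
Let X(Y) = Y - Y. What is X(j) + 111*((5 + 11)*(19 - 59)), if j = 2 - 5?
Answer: -71040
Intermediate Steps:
j = -3
X(Y) = 0
X(j) + 111*((5 + 11)*(19 - 59)) = 0 + 111*((5 + 11)*(19 - 59)) = 0 + 111*(16*(-40)) = 0 + 111*(-640) = 0 - 71040 = -71040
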